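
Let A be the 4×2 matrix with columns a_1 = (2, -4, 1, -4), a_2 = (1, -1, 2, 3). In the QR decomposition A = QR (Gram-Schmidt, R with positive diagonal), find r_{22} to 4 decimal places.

r_{22} = 3.8167

e_1 = a_1/‖a_1‖ = (2, -4, 1, -4)/6.0828 = (0.3288, -0.6576, 0.1644, -0.6576).
r_{12} = e_1·a_2 = -0.6576.
u_2 = a_2 + 0.6576·e_1 = (1.2162, -1.4324, 2.1081, 2.5676).
r_{22} = ‖u_2‖ = 3.8167.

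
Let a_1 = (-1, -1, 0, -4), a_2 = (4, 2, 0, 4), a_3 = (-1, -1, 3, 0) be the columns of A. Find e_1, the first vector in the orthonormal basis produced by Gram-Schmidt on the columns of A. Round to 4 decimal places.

a_1 = (-1, -1, 0, -4); ‖a_1‖ = 4.2426, so e_1 = (-0.2357, -0.2357, 0.0000, -0.9428).

e_1 = (-0.2357, -0.2357, 0.0000, -0.9428)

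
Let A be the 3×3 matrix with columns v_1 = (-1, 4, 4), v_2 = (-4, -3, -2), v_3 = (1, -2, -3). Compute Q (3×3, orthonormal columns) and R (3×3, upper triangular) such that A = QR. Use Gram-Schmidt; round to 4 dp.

Q = [[-0.1741, -0.9731, -0.1511], [0.6963, -0.2301, 0.6799], [0.6963, -0.0131, -0.7176]], R = [[5.7446, -2.7852, -3.6556], [0.0000, 4.6090, -0.4734], [0.0000, 0.0000, 0.6421]]

v_1 = (-1, 4, 4); ‖v_1‖ = 5.7446, so e_1 = (-0.1741, 0.6963, 0.6963).
e_1·v_2 = (-0.1741)·(-4) + 0.6963·(-3) + 0.6963·(-2) = -2.7852.
u_2 = v_2 + 2.7852·e_1 = (-4.4848, -1.0606, -0.0606).
‖u_2‖ = 4.6090, so e_2 = (-0.9731, -0.2301, -0.0131).
e_1·v_3 = (-0.1741)·1 + 0.6963·(-2) + 0.6963·(-3) = -3.6556; e_2·v_3 = (-0.9731)·1 + (-0.2301)·(-2) + (-0.0131)·(-3) = -0.4734.
u_3 = v_3 + 3.6556·e_1 + 0.4734·e_2 = (-0.0970, 0.4365, -0.4608).
‖u_3‖ = 0.6421, so e_3 = (-0.1511, 0.6799, -0.7176).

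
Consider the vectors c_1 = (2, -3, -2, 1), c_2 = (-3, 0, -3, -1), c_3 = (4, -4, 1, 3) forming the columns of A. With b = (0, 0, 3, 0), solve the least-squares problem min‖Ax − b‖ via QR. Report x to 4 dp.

x = (-1.1107, 0.1038, 0.6713)

c_1 = (2, -3, -2, 1); ‖c_1‖ = 4.2426, so q_1 = (0.4714, -0.7071, -0.4714, 0.2357).
q_1·c_2 = 0.4714·(-3) + (-0.7071)·0 + (-0.4714)·(-3) + 0.2357·(-1) = -0.2357.
u_2 = c_2 + 0.2357·q_1 = (-2.8889, -0.1667, -3.1111, -0.9444).
‖u_2‖ = 4.3525, so q_2 = (-0.6637, -0.0383, -0.7148, -0.2170).
q_1·c_3 = 0.4714·4 + (-0.7071)·(-4) + (-0.4714)·1 + 0.2357·3 = 4.9497; q_2·c_3 = (-0.6637)·4 + (-0.0383)·(-4) + (-0.7148)·1 + (-0.2170)·3 = -3.8675.
u_3 = c_3 − 4.9497·q_1 + 3.8675·q_2 = (-0.9003, -0.6481, 0.5689, 0.9941).
‖u_3‖ = 1.5945, so q_3 = (-0.5646, -0.4064, 0.3568, 0.6235).
Qᵀb = (-1.4142, -2.1444, 1.0704).
Back-substitute: x_3 = 1.0704/1.5945 = 0.6713.
x_2 = (-2.1444 + 3.8675·0.6713)/4.3525 = 0.1038.
x_1 = (-1.4142 + 0.2357·0.1038 − 4.9497·0.6713)/4.2426 = -1.1107.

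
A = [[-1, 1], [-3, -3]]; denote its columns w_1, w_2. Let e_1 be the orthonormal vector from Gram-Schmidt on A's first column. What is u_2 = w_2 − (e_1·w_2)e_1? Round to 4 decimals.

u_2 = (1.8000, -0.6000)

w_1 = (-1, -3); ‖w_1‖ = 3.1623, so e_1 = (-0.3162, -0.9487).
e_1·w_2 = (-0.3162)·1 + (-0.9487)·(-3) = 2.5298.
u_2 = w_2 − 2.5298·e_1 = (1.8000, -0.6000).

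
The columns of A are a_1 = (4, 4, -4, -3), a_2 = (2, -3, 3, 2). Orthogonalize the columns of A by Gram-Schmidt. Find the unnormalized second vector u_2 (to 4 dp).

a_1 = (4, 4, -4, -3); ‖a_1‖ = 7.5498, so q_1 = (0.5298, 0.5298, -0.5298, -0.3974).
q_1·a_2 = 0.5298·2 + 0.5298·(-3) + (-0.5298)·3 + (-0.3974)·2 = -2.9140.
u_2 = a_2 + 2.9140·q_1 = (3.5439, -1.4561, 1.4561, 0.8421).

u_2 = (3.5439, -1.4561, 1.4561, 0.8421)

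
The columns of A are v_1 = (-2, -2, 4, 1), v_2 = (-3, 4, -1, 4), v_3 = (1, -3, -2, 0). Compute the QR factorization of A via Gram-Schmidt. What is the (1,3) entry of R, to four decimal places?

v_1 = (-2, -2, 4, 1); ‖v_1‖ = 5.0000, so q_1 = (-0.4000, -0.4000, 0.8000, 0.2000).
r_{13} = q_1·v_3 = -0.8000.

r_{13} = -0.8000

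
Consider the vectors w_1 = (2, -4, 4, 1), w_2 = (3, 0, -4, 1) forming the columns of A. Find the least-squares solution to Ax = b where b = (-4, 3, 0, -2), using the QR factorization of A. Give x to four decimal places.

e_1 = w_1/‖w_1‖ = (2, -4, 4, 1)/6.0828 = (0.3288, -0.6576, 0.6576, 0.1644).
r_{12} = e_1·w_2 = -1.4796.
u_2 = w_2 + 1.4796·e_1 = (3.4865, -0.9730, -3.0270, 1.2432).
‖u_2‖ = 4.8796, so e_2 = (0.7145, -0.1994, -0.6203, 0.2548).
Qᵀb = (-3.6168, -3.9657).
Back-substitute: x_2 = -3.9657/4.8796 = -0.8127.
x_1 = (-3.6168 + 1.4796·(-0.8127))/6.0828 = -0.7923.

x = (-0.7923, -0.8127)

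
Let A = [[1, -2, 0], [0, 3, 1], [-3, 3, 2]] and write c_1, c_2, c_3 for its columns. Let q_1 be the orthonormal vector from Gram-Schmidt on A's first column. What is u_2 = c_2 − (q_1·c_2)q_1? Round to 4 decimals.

c_1 = (1, 0, -3); ‖c_1‖ = 3.1623, so q_1 = (0.3162, 0.0000, -0.9487).
q_1·c_2 = 0.3162·(-2) + 0.0000·3 + (-0.9487)·3 = -3.4785.
u_2 = c_2 + 3.4785·q_1 = (-0.9000, 3.0000, -0.3000).

u_2 = (-0.9000, 3.0000, -0.3000)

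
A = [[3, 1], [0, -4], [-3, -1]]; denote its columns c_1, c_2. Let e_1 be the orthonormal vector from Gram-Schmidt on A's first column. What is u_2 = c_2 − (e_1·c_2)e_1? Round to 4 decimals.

u_2 = (0.0000, -4.0000, 0.0000)

e_1 = c_1/‖c_1‖ = (3, 0, -3)/4.2426 = (0.7071, 0.0000, -0.7071).
r_{12} = e_1·c_2 = 1.4142.
u_2 = c_2 − 1.4142·e_1 = (0.0000, -4.0000, 0.0000).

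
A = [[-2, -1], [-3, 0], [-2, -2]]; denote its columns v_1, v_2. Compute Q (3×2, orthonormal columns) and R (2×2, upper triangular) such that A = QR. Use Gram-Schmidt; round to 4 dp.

v_1 = (-2, -3, -2); ‖v_1‖ = 4.1231, so q_1 = (-0.4851, -0.7276, -0.4851).
q_1·v_2 = (-0.4851)·(-1) + (-0.7276)·0 + (-0.4851)·(-2) = 1.4552.
u_2 = v_2 − 1.4552·q_1 = (-0.2941, 1.0588, -1.2941).
‖u_2‖ = 1.6977, so q_2 = (-0.1732, 0.6237, -0.7623).

Q = [[-0.4851, -0.1732], [-0.7276, 0.6237], [-0.4851, -0.7623]], R = [[4.1231, 1.4552], [0.0000, 1.6977]]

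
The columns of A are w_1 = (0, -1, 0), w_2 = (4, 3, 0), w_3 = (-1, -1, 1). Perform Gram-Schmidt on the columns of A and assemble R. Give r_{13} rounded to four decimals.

r_{13} = 1.0000

w_1 = (0, -1, 0); ‖w_1‖ = 1.0000, so q_1 = (0.0000, -1.0000, 0.0000).
r_{13} = q_1·w_3 = 1.0000.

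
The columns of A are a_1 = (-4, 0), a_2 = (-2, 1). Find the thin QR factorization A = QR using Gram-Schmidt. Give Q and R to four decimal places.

a_1 = (-4, 0); ‖a_1‖ = 4.0000, so e_1 = (-1.0000, 0.0000).
e_1·a_2 = (-1.0000)·(-2) + 0.0000·1 = 2.0000.
u_2 = a_2 − 2.0000·e_1 = (0.0000, 1.0000).
‖u_2‖ = 1.0000, so e_2 = (0.0000, 1.0000).

Q = [[-1.0000, 0.0000], [0.0000, 1.0000]], R = [[4.0000, 2.0000], [0.0000, 1.0000]]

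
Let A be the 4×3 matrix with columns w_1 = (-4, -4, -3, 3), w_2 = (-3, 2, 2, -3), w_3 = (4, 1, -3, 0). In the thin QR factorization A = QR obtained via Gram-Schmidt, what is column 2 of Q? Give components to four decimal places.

w_1 = (-4, -4, -3, 3); ‖w_1‖ = 7.0711, so q_1 = (-0.5657, -0.5657, -0.4243, 0.4243).
q_1·w_2 = (-0.5657)·(-3) + (-0.5657)·2 + (-0.4243)·2 + 0.4243·(-3) = -1.5556.
u_2 = w_2 + 1.5556·q_1 = (-3.8800, 1.1200, 1.3400, -2.3400).
‖u_2‖ = 4.8559, so q_2 = (-0.7990, 0.2306, 0.2760, -0.4819).

q_2 = (-0.7990, 0.2306, 0.2760, -0.4819)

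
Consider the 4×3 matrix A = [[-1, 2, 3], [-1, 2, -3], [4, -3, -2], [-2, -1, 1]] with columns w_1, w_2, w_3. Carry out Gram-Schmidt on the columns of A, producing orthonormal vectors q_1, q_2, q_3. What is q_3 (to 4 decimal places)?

q_1 = w_1/‖w_1‖ = (-1, -1, 4, -2)/4.6904 = (-0.2132, -0.2132, 0.8528, -0.4264).
r_{12} = q_1·w_2 = -2.9848.
u_2 = w_2 + 2.9848·q_1 = (1.3636, 1.3636, -0.4545, -2.2727).
‖u_2‖ = 3.0151, so q_2 = (0.4523, 0.4523, -0.1508, -0.7538).
r_{13} = q_1·w_3 = -2.1320; r_{23} = q_2·w_3 = -0.4523.
u_3 = w_3 + 2.1320·q_1 + 0.4523·q_2 = (2.7500, -3.2500, -0.2500, -0.2500).
‖u_3‖ = 4.2720, so q_3 = (0.6437, -0.7608, -0.0585, -0.0585).

q_3 = (0.6437, -0.7608, -0.0585, -0.0585)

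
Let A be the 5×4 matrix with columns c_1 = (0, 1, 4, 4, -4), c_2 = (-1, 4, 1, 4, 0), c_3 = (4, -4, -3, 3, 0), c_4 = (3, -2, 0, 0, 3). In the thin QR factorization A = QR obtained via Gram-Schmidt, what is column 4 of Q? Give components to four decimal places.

q_4 = (0.4476, -0.0396, 0.6409, -0.0087, 0.6223)

c_1 = (0, 1, 4, 4, -4); ‖c_1‖ = 7.0000, so q_1 = (0.0000, 0.1429, 0.5714, 0.5714, -0.5714).
q_1·c_2 = 0.0000·(-1) + 0.1429·4 + 0.5714·1 + 0.5714·4 + (-0.5714)·0 = 3.4286.
u_2 = c_2 − 3.4286·q_1 = (-1.0000, 3.5102, -0.9592, 2.0408, 1.9592).
‖u_2‖ = 4.7164, so q_2 = (-0.2120, 0.7442, -0.2034, 0.4327, 0.4154).
q_1·c_3 = 0.0000·4 + 0.1429·(-4) + 0.5714·(-3) + 0.5714·3 + (-0.5714)·0 = -0.5714; q_2·c_3 = (-0.2120)·4 + 0.7442·(-4) + (-0.2034)·(-3) + 0.4327·3 + 0.4154·0 = -1.9169.
u_3 = c_3 + 0.5714·q_1 + 1.9169·q_2 = (3.5936, -2.4917, -3.0633, 4.1560, 0.4697).
‖u_3‖ = 6.7823, so q_3 = (0.5298, -0.3674, -0.4517, 0.6128, 0.0693).
q_1·c_4 = 0.0000·3 + 0.1429·(-2) + 0.5714·0 + 0.5714·0 + (-0.5714)·3 = -2.0000; q_2·c_4 = (-0.2120)·3 + 0.7442·(-2) + (-0.2034)·0 + 0.4327·0 + 0.4154·3 = -0.8784; q_3·c_4 = 0.5298·3 + (-0.3674)·(-2) + (-0.4517)·0 + 0.6128·0 + 0.0693·3 = 2.5321.
u_4 = c_4 + 2.0000·q_1 + 0.8784·q_2 − 2.5321·q_3 = (1.4721, -0.1303, 2.1079, -0.0287, 2.0467).
‖u_4‖ = 3.2889, so q_4 = (0.4476, -0.0396, 0.6409, -0.0087, 0.6223).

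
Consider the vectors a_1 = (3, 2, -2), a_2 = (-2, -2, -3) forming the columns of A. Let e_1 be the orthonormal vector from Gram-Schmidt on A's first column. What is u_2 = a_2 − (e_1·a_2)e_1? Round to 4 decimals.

e_1 = a_1/‖a_1‖ = (3, 2, -2)/4.1231 = (0.7276, 0.4851, -0.4851).
r_{12} = e_1·a_2 = -0.9701.
u_2 = a_2 + 0.9701·e_1 = (-1.2941, -1.5294, -3.4706).

u_2 = (-1.2941, -1.5294, -3.4706)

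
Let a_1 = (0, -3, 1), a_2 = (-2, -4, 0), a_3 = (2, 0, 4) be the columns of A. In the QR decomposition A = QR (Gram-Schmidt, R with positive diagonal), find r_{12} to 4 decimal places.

e_1 = a_1/‖a_1‖ = (0, -3, 1)/3.1623 = (0.0000, -0.9487, 0.3162).
r_{12} = e_1·a_2 = 3.7947.

r_{12} = 3.7947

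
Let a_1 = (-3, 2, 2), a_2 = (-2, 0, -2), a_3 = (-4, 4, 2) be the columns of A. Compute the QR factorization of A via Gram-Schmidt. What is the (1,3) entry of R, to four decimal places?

r_{13} = 5.8209

a_1 = (-3, 2, 2); ‖a_1‖ = 4.1231, so q_1 = (-0.7276, 0.4851, 0.4851).
r_{13} = q_1·a_3 = 5.8209.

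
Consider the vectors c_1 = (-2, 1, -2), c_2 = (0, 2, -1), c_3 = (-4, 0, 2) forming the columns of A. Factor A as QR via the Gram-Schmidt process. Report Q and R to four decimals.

Q = [[-0.6667, 0.4952, -0.5571], [0.3333, 0.8666, 0.3714], [-0.6667, -0.0619, 0.7428]], R = [[3.0000, 1.3333, 1.3333], [0.0000, 1.7951, -2.1045], [0.0000, 0.0000, 3.7139]]

c_1 = (-2, 1, -2); ‖c_1‖ = 3.0000, so e_1 = (-0.6667, 0.3333, -0.6667).
e_1·c_2 = (-0.6667)·0 + 0.3333·2 + (-0.6667)·(-1) = 1.3333.
u_2 = c_2 − 1.3333·e_1 = (0.8889, 1.5556, -0.1111).
‖u_2‖ = 1.7951, so e_2 = (0.4952, 0.8666, -0.0619).
e_1·c_3 = (-0.6667)·(-4) + 0.3333·0 + (-0.6667)·2 = 1.3333; e_2·c_3 = 0.4952·(-4) + 0.8666·0 + (-0.0619)·2 = -2.1045.
u_3 = c_3 − 1.3333·e_1 + 2.1045·e_2 = (-2.0690, 1.3793, 2.7586).
‖u_3‖ = 3.7139, so e_3 = (-0.5571, 0.3714, 0.7428).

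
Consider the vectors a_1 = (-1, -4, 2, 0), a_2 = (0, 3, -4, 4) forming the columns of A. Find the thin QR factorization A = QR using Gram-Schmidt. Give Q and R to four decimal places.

Q = [[-0.2182, -0.2033], [-0.8729, -0.1728], [0.4364, -0.4472], [0.0000, 0.8537]], R = [[4.5826, -4.3644], [0.0000, 4.6853]]

a_1 = (-1, -4, 2, 0); ‖a_1‖ = 4.5826, so e_1 = (-0.2182, -0.8729, 0.4364, 0.0000).
e_1·a_2 = (-0.2182)·0 + (-0.8729)·3 + 0.4364·(-4) + 0.0000·4 = -4.3644.
u_2 = a_2 + 4.3644·e_1 = (-0.9524, -0.8095, -2.0952, 4.0000).
‖u_2‖ = 4.6853, so e_2 = (-0.2033, -0.1728, -0.4472, 0.8537).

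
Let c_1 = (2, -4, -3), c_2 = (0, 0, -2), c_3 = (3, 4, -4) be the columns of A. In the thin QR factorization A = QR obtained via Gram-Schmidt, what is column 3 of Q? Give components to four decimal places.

e_3 = (0.8944, 0.4472, 0.0000)

c_1 = (2, -4, -3); ‖c_1‖ = 5.3852, so e_1 = (0.3714, -0.7428, -0.5571).
e_1·c_2 = 0.3714·0 + (-0.7428)·0 + (-0.5571)·(-2) = 1.1142.
u_2 = c_2 − 1.1142·e_1 = (-0.4138, 0.8276, -1.3793).
‖u_2‖ = 1.6609, so e_2 = (-0.2491, 0.4983, -0.8305).
e_1·c_3 = 0.3714·3 + (-0.7428)·4 + (-0.5571)·(-4) = 0.3714; e_2·c_3 = (-0.2491)·3 + 0.4983·4 + (-0.8305)·(-4) = 4.5675.
u_3 = c_3 − 0.3714·e_1 − 4.5675·e_2 = (4.0000, 2.0000, 0.0000).
‖u_3‖ = 4.4721, so e_3 = (0.8944, 0.4472, 0.0000).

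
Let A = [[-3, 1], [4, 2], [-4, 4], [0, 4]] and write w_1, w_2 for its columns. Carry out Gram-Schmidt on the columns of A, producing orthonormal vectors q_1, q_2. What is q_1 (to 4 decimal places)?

q_1 = (-0.4685, 0.6247, -0.6247, 0.0000)

q_1 = w_1/‖w_1‖ = (-3, 4, -4, 0)/6.4031 = (-0.4685, 0.6247, -0.6247, 0.0000).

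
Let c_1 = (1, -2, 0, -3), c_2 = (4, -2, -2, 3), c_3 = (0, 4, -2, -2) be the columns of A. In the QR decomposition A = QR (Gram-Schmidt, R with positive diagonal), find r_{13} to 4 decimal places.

c_1 = (1, -2, 0, -3); ‖c_1‖ = 3.7417, so e_1 = (0.2673, -0.5345, 0.0000, -0.8018).
r_{13} = e_1·c_3 = -0.5345.

r_{13} = -0.5345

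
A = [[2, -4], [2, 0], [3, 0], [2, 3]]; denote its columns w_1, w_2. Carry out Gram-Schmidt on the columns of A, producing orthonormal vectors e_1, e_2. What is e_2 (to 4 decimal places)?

e_2 = (-0.7648, 0.0382, 0.0574, 0.6405)

w_1 = (2, 2, 3, 2); ‖w_1‖ = 4.5826, so e_1 = (0.4364, 0.4364, 0.6547, 0.4364).
e_1·w_2 = 0.4364·(-4) + 0.4364·0 + 0.6547·0 + 0.4364·3 = -0.4364.
u_2 = w_2 + 0.4364·e_1 = (-3.8095, 0.1905, 0.2857, 3.1905).
‖u_2‖ = 4.9809, so e_2 = (-0.7648, 0.0382, 0.0574, 0.6405).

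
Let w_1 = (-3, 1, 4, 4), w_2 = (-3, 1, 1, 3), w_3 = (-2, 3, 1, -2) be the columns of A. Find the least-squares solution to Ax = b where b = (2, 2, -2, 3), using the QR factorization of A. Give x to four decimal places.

e_1 = w_1/‖w_1‖ = (-3, 1, 4, 4)/6.4807 = (-0.4629, 0.1543, 0.6172, 0.6172).
r_{12} = e_1·w_2 = 4.0119.
u_2 = w_2 − 4.0119·e_1 = (-1.1429, 0.3810, -1.4762, 0.5238).
‖u_2‖ = 1.9760, so e_2 = (-0.5784, 0.1928, -0.7470, 0.2651).
r_{13} = e_1·w_3 = 0.7715; r_{23} = e_2·w_3 = 0.4579.
u_3 = w_3 − 0.7715·e_1 − 0.4579·e_2 = (-1.3780, 2.7927, 0.8659, -2.5976).
‖u_3‖ = 4.1467, so e_3 = (-0.3323, 0.6735, 0.2088, -0.6264).
Qᵀb = (0.0000, 1.5182, -1.6146).
Back-substitute: x_3 = -1.6146/4.1467 = -0.3894.
x_2 = (1.5182 − 0.4579·(-0.3894))/1.9760 = 0.8585.
x_1 = (0.0000 − 4.0119·0.8585 − 0.7715·(-0.3894))/6.4807 = -0.4851.

x = (-0.4851, 0.8585, -0.3894)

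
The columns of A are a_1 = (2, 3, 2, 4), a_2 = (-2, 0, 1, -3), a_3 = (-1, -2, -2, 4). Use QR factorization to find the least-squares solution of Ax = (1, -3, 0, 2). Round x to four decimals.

e_1 = a_1/‖a_1‖ = (2, 3, 2, 4)/5.7446 = (0.3482, 0.5222, 0.3482, 0.6963).
r_{12} = e_1·a_2 = -2.4371.
u_2 = a_2 + 2.4371·e_1 = (-1.1515, 1.2727, 1.8485, -1.3030).
‖u_2‖ = 2.8391, so e_2 = (-0.4056, 0.4483, 0.6511, -0.4590).
r_{13} = e_1·a_3 = 0.6963; r_{23} = e_2·a_3 = -3.6290.
u_3 = a_3 − 0.6963·e_1 + 3.6290·e_2 = (-2.7143, -0.7368, 0.1203, 1.8496).
‖u_3‖ = 3.3684, so e_3 = (-0.8058, -0.2188, 0.0357, 0.5491).
Qᵀb = (0.1741, -2.6683, 0.9487).
Back-substitute: x_3 = 0.9487/3.3684 = 0.2816.
x_2 = (-2.6683 + 3.6290·0.2816)/2.8391 = -0.5799.
x_1 = (0.1741 + 2.4371·(-0.5799) − 0.6963·0.2816)/5.7446 = -0.2498.

x = (-0.2498, -0.5799, 0.2816)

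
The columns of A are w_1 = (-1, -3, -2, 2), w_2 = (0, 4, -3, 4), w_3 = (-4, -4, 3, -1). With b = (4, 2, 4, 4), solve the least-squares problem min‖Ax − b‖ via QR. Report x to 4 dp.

w_1 = (-1, -3, -2, 2); ‖w_1‖ = 4.2426, so q_1 = (-0.2357, -0.7071, -0.4714, 0.4714).
q_1·w_2 = (-0.2357)·0 + (-0.7071)·4 + (-0.4714)·(-3) + 0.4714·4 = 0.4714.
u_2 = w_2 − 0.4714·q_1 = (0.1111, 4.3333, -2.7778, 3.7778).
‖u_2‖ = 6.3857, so q_2 = (0.0174, 0.6786, -0.4350, 0.5916).
q_1·w_3 = (-0.2357)·(-4) + (-0.7071)·(-4) + (-0.4714)·3 + 0.4714·(-1) = 1.8856; q_2·w_3 = 0.0174·(-4) + 0.6786·(-4) + (-0.4350)·3 + 0.5916·(-1) = -4.6806.
u_3 = w_3 − 1.8856·q_1 + 4.6806·q_2 = (-3.4741, 0.5095, 1.8529, 0.8801).
‖u_3‖ = 4.0665, so q_3 = (-0.8543, 0.1253, 0.4556, 0.2164).
Qᵀb = (-2.3570, 2.0532, -0.4784).
Back-substitute: x_3 = -0.4784/4.0665 = -0.1176.
x_2 = (2.0532 + 4.6806·(-0.1176))/6.3857 = 0.2353.
x_1 = (-2.3570 − 0.4714·0.2353 − 1.8856·(-0.1176))/4.2426 = -0.5294.

x = (-0.5294, 0.2353, -0.1176)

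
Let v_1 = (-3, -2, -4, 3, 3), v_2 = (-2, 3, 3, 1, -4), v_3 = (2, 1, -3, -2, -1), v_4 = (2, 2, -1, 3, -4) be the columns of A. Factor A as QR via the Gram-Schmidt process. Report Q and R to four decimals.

e_1 = v_1/‖v_1‖ = (-3, -2, -4, 3, 3)/6.8557 = (-0.4376, -0.2917, -0.5835, 0.4376, 0.4376).
r_{12} = e_1·v_2 = -3.0632.
u_2 = v_2 + 3.0632·e_1 = (-3.3404, 2.1064, 1.2128, 2.3404, -2.6596).
‖u_2‖ = 5.4422, so e_2 = (-0.6138, 0.3870, 0.2228, 0.4301, -0.4887).
r_{13} = e_1·v_3 = -0.7293; r_{23} = e_2·v_3 = -1.8805.
u_3 = v_3 + 0.7293·e_1 + 1.8805·e_2 = (0.5266, 1.5151, -3.0065, -0.8721, -1.5999).
‖u_3‖ = 3.8642, so e_3 = (0.1363, 0.3921, -0.7780, -0.2257, -0.4140).
r_{14} = e_1·v_4 = -1.3128; r_{24} = e_2·v_4 = 2.5686; r_{34} = e_3·v_4 = 2.8138.
u_4 = v_4 + 1.3128·e_1 − 2.5686·e_2 − 2.8138·e_3 = (2.6187, -0.4804, -0.1491, 3.1049, -1.0053).
‖u_4‖ = 4.2145, so e_4 = (0.6214, -0.1140, -0.0354, 0.7367, -0.2385).

Q = [[-0.4376, -0.6138, 0.1363, 0.6214], [-0.2917, 0.3870, 0.3921, -0.1140], [-0.5835, 0.2228, -0.7780, -0.0354], [0.4376, 0.4301, -0.2257, 0.7367], [0.4376, -0.4887, -0.4140, -0.2385]], R = [[6.8557, -3.0632, -0.7293, -1.3128], [0.0000, 5.4422, -1.8805, 2.5686], [0.0000, 0.0000, 3.8642, 2.8138], [0.0000, 0.0000, 0.0000, 4.2145]]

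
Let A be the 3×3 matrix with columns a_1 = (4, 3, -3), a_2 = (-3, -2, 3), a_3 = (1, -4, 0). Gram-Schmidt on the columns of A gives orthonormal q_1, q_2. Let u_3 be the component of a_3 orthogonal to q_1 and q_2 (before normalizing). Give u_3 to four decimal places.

a_1 = (4, 3, -3); ‖a_1‖ = 5.8310, so q_1 = (0.6860, 0.5145, -0.5145).
q_1·a_2 = 0.6860·(-3) + 0.5145·(-2) + (-0.5145)·3 = -4.6305.
u_2 = a_2 + 4.6305·q_1 = (0.1765, 0.3824, 0.6176).
‖u_2‖ = 0.7475, so q_2 = (0.2361, 0.5115, 0.8262).
q_1·a_3 = 0.6860·1 + 0.5145·(-4) + (-0.5145)·0 = -1.3720; q_2·a_3 = 0.2361·1 + 0.5115·(-4) + 0.8262·0 = -1.8098.
u_3 = a_3 + 1.3720·q_1 + 1.8098·q_2 = (2.3684, -2.3684, 0.7895).

u_3 = (2.3684, -2.3684, 0.7895)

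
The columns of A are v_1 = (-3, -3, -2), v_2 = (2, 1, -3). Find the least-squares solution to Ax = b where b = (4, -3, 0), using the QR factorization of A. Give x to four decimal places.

v_1 = (-3, -3, -2); ‖v_1‖ = 4.6904, so q_1 = (-0.6396, -0.6396, -0.4264).
q_1·v_2 = (-0.6396)·2 + (-0.6396)·1 + (-0.4264)·(-3) = -0.6396.
u_2 = v_2 + 0.6396·q_1 = (1.5909, 0.5909, -3.2727).
‖u_2‖ = 3.6866, so q_2 = (0.4315, 0.1603, -0.8877).
Qᵀb = (-0.6396, 1.2453).
Back-substitute: x_2 = 1.2453/3.6866 = 0.3378.
x_1 = (-0.6396 + 0.6396·0.3378)/4.6904 = -0.0903.

x = (-0.0903, 0.3378)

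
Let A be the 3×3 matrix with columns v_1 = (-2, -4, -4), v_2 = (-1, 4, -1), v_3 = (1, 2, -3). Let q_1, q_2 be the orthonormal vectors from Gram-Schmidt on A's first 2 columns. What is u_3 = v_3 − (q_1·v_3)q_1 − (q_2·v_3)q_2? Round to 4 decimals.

v_1 = (-2, -4, -4); ‖v_1‖ = 6.0000, so q_1 = (-0.3333, -0.6667, -0.6667).
q_1·v_2 = (-0.3333)·(-1) + (-0.6667)·4 + (-0.6667)·(-1) = -1.6667.
u_2 = v_2 + 1.6667·q_1 = (-1.5556, 2.8889, -2.1111).
‖u_2‖ = 3.9016, so q_2 = (-0.3987, 0.7404, -0.5411).
q_1·v_3 = (-0.3333)·1 + (-0.6667)·2 + (-0.6667)·(-3) = 0.3333; q_2·v_3 = (-0.3987)·1 + 0.7404·2 + (-0.5411)·(-3) = 2.7055.
u_3 = v_3 − 0.3333·q_1 − 2.7055·q_2 = (2.1898, 0.2190, -1.3139).

u_3 = (2.1898, 0.2190, -1.3139)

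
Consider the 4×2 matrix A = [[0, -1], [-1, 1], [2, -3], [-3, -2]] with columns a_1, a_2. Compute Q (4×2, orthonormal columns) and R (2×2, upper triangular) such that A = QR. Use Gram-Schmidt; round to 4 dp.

Q = [[0.0000, -0.2588], [-0.2673, 0.2403], [0.5345, -0.7395], [-0.8018, -0.5731]], R = [[3.7417, -0.2673], [0.0000, 3.8638]]

q_1 = a_1/‖a_1‖ = (0, -1, 2, -3)/3.7417 = (0.0000, -0.2673, 0.5345, -0.8018).
r_{12} = q_1·a_2 = -0.2673.
u_2 = a_2 + 0.2673·q_1 = (-1.0000, 0.9286, -2.8571, -2.2143).
‖u_2‖ = 3.8638, so q_2 = (-0.2588, 0.2403, -0.7395, -0.5731).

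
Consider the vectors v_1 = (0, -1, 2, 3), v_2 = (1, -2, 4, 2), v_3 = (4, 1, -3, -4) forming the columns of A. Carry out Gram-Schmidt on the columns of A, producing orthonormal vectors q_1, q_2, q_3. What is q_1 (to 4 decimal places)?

q_1 = v_1/‖v_1‖ = (0, -1, 2, 3)/3.7417 = (0.0000, -0.2673, 0.5345, 0.8018).

q_1 = (0.0000, -0.2673, 0.5345, 0.8018)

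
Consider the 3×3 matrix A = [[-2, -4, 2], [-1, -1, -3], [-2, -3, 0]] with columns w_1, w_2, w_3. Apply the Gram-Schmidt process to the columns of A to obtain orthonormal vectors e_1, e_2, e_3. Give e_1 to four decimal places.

e_1 = (-0.6667, -0.3333, -0.6667)

w_1 = (-2, -1, -2); ‖w_1‖ = 3.0000, so e_1 = (-0.6667, -0.3333, -0.6667).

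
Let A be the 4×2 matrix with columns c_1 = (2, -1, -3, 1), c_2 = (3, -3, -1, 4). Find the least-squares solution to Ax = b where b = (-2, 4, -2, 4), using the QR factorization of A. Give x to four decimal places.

x = (0.2602, -0.1190)

q_1 = c_1/‖c_1‖ = (2, -1, -3, 1)/3.8730 = (0.5164, -0.2582, -0.7746, 0.2582).
r_{12} = q_1·c_2 = 4.1312.
u_2 = c_2 − 4.1312·q_1 = (0.8667, -1.9333, 2.2000, 2.9333).
‖u_2‖ = 4.2348, so q_2 = (0.2047, -0.4565, 0.5195, 0.6927).
Qᵀb = (0.5164, -0.5038).
Back-substitute: x_2 = -0.5038/4.2348 = -0.1190.
x_1 = (0.5164 − 4.1312·(-0.1190))/3.8730 = 0.2602.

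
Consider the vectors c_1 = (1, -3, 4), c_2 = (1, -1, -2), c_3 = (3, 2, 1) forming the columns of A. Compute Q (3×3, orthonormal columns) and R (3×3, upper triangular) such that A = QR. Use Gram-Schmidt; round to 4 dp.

c_1 = (1, -3, 4); ‖c_1‖ = 5.0990, so e_1 = (0.1961, -0.5883, 0.7845).
e_1·c_2 = 0.1961·1 + (-0.5883)·(-1) + 0.7845·(-2) = -0.7845.
u_2 = c_2 + 0.7845·e_1 = (1.1538, -1.4615, -1.3846).
‖u_2‖ = 2.3205, so e_2 = (0.4972, -0.6298, -0.5967).
e_1·c_3 = 0.1961·3 + (-0.5883)·2 + 0.7845·1 = 0.1961; e_2·c_3 = 0.4972·3 + (-0.6298)·2 + (-0.5967)·1 = -0.3646.
u_3 = c_3 − 0.1961·e_1 + 0.3646·e_2 = (3.1429, 1.8857, 0.6286).
‖u_3‖ = 3.7187, so e_3 = (0.8452, 0.5071, 0.1690).

Q = [[0.1961, 0.4972, 0.8452], [-0.5883, -0.6298, 0.5071], [0.7845, -0.5967, 0.1690]], R = [[5.0990, -0.7845, 0.1961], [0.0000, 2.3205, -0.3646], [0.0000, 0.0000, 3.7187]]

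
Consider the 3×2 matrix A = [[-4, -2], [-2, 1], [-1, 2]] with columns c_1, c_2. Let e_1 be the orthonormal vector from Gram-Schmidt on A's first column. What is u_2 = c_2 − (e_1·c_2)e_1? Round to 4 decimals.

c_1 = (-4, -2, -1); ‖c_1‖ = 4.5826, so e_1 = (-0.8729, -0.4364, -0.2182).
e_1·c_2 = (-0.8729)·(-2) + (-0.4364)·1 + (-0.2182)·2 = 0.8729.
u_2 = c_2 − 0.8729·e_1 = (-1.2381, 1.3810, 2.1905).

u_2 = (-1.2381, 1.3810, 2.1905)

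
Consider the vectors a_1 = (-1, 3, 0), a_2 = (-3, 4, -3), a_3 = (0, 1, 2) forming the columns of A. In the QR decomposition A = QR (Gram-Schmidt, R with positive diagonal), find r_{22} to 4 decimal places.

r_{22} = 3.3912

a_1 = (-1, 3, 0); ‖a_1‖ = 3.1623, so e_1 = (-0.3162, 0.9487, 0.0000).
e_1·a_2 = (-0.3162)·(-3) + 0.9487·4 + 0.0000·(-3) = 4.7434.
u_2 = a_2 − 4.7434·e_1 = (-1.5000, -0.5000, -3.0000).
r_{22} = ‖u_2‖ = 3.3912.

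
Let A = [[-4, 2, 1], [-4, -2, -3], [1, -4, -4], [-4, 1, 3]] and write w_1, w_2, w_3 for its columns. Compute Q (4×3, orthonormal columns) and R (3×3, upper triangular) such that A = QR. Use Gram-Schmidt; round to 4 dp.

e_1 = w_1/‖w_1‖ = (-4, -4, 1, -4)/7.0000 = (-0.5714, -0.5714, 0.1429, -0.5714).
r_{12} = e_1·w_2 = -1.1429.
u_2 = w_2 + 1.1429·e_1 = (1.3469, -2.6531, -3.8367, 0.3469).
‖u_2‖ = 4.8676, so e_2 = (0.2767, -0.5450, -0.7882, 0.0713).
r_{13} = e_1·w_3 = -1.1429; r_{23} = e_2·w_3 = 5.2785.
u_3 = w_3 + 1.1429·e_1 − 5.2785·e_2 = (-1.1137, -0.7761, 0.3239, 1.9707).
‖u_3‖ = 2.4148, so e_3 = (-0.4612, -0.3214, 0.1341, 0.8161).

Q = [[-0.5714, 0.2767, -0.4612], [-0.5714, -0.5450, -0.3214], [0.1429, -0.7882, 0.1341], [-0.5714, 0.0713, 0.8161]], R = [[7.0000, -1.1429, -1.1429], [0.0000, 4.8676, 5.2785], [0.0000, 0.0000, 2.4148]]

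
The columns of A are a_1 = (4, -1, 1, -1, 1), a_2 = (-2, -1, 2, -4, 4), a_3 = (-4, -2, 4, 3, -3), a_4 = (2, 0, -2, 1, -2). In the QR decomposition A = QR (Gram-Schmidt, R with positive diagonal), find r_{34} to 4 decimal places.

a_1 = (4, -1, 1, -1, 1); ‖a_1‖ = 4.4721, so q_1 = (0.8944, -0.2236, 0.2236, -0.2236, 0.2236).
q_1·a_2 = 0.8944·(-2) + (-0.2236)·(-1) + 0.2236·2 + (-0.2236)·(-4) + 0.2236·4 = 0.6708.
u_2 = a_2 − 0.6708·q_1 = (-2.6000, -0.8500, 1.8500, -3.8500, 3.8500).
‖u_2‖ = 6.3679, so q_2 = (-0.4083, -0.1335, 0.2905, -0.6046, 0.6046).
q_1·a_3 = 0.8944·(-4) + (-0.2236)·(-2) + 0.2236·4 + (-0.2236)·3 + 0.2236·(-3) = -3.5777; q_2·a_3 = (-0.4083)·(-4) + (-0.1335)·(-2) + 0.2905·4 + (-0.6046)·3 + 0.6046·(-3) = -0.5653.
u_3 = a_3 + 3.5777·q_1 + 0.5653·q_2 = (-1.0308, -2.8755, 4.9642, 1.8582, -1.8582).
‖u_3‖ = 6.3938, so q_3 = (-0.1612, -0.4497, 0.7764, 0.2906, -0.2906).
r_{34} = q_3·a_4 = -1.0034.

r_{34} = -1.0034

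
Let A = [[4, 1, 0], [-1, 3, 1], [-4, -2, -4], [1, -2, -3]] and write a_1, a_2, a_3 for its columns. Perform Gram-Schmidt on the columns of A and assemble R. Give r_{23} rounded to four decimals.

r_{23} = 3.5705

a_1 = (4, -1, -4, 1); ‖a_1‖ = 5.8310, so q_1 = (0.6860, -0.1715, -0.6860, 0.1715).
q_1·a_2 = 0.6860·1 + (-0.1715)·3 + (-0.6860)·(-2) + 0.1715·(-2) = 1.2005.
u_2 = a_2 − 1.2005·q_1 = (0.1765, 3.2059, -1.1765, -2.2059).
‖u_2‖ = 4.0693, so q_2 = (0.0434, 0.7878, -0.2891, -0.5421).
r_{23} = q_2·a_3 = 3.5705.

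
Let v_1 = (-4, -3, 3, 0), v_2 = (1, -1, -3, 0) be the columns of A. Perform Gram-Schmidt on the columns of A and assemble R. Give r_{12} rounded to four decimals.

v_1 = (-4, -3, 3, 0); ‖v_1‖ = 5.8310, so e_1 = (-0.6860, -0.5145, 0.5145, 0.0000).
r_{12} = e_1·v_2 = -1.7150.

r_{12} = -1.7150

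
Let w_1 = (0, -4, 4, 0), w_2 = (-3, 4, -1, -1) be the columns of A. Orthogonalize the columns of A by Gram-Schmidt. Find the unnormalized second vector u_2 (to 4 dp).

u_2 = (-3.0000, 1.5000, 1.5000, -1.0000)

w_1 = (0, -4, 4, 0); ‖w_1‖ = 5.6569, so e_1 = (0.0000, -0.7071, 0.7071, 0.0000).
e_1·w_2 = 0.0000·(-3) + (-0.7071)·4 + 0.7071·(-1) + 0.0000·(-1) = -3.5355.
u_2 = w_2 + 3.5355·e_1 = (-3.0000, 1.5000, 1.5000, -1.0000).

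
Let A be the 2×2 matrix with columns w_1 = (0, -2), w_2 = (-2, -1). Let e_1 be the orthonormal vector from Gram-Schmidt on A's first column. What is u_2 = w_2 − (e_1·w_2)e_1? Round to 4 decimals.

e_1 = w_1/‖w_1‖ = (0, -2)/2.0000 = (0.0000, -1.0000).
r_{12} = e_1·w_2 = 1.0000.
u_2 = w_2 − 1.0000·e_1 = (-2.0000, 0.0000).

u_2 = (-2.0000, 0.0000)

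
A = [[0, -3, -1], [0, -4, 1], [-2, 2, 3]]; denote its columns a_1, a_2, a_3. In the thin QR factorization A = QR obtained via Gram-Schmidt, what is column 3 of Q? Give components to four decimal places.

a_1 = (0, 0, -2); ‖a_1‖ = 2.0000, so e_1 = (0.0000, 0.0000, -1.0000).
e_1·a_2 = 0.0000·(-3) + 0.0000·(-4) + (-1.0000)·2 = -2.0000.
u_2 = a_2 + 2.0000·e_1 = (-3.0000, -4.0000, 0.0000).
‖u_2‖ = 5.0000, so e_2 = (-0.6000, -0.8000, 0.0000).
e_1·a_3 = 0.0000·(-1) + 0.0000·1 + (-1.0000)·3 = -3.0000; e_2·a_3 = (-0.6000)·(-1) + (-0.8000)·1 + 0.0000·3 = -0.2000.
u_3 = a_3 + 3.0000·e_1 + 0.2000·e_2 = (-1.1200, 0.8400, 0.0000).
‖u_3‖ = 1.4000, so e_3 = (-0.8000, 0.6000, 0.0000).

e_3 = (-0.8000, 0.6000, 0.0000)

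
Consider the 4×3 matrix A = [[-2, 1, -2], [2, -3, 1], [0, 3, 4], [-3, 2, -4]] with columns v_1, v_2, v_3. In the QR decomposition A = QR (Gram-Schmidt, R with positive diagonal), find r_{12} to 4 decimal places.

r_{12} = -3.3955

v_1 = (-2, 2, 0, -3); ‖v_1‖ = 4.1231, so q_1 = (-0.4851, 0.4851, 0.0000, -0.7276).
r_{12} = q_1·v_2 = -3.3955.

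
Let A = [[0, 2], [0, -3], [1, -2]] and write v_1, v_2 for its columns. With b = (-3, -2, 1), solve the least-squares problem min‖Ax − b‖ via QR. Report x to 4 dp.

x = (1.0000, 0.0000)

e_1 = v_1/‖v_1‖ = (0, 0, 1)/1.0000 = (0.0000, 0.0000, 1.0000).
r_{12} = e_1·v_2 = -2.0000.
u_2 = v_2 + 2.0000·e_1 = (2.0000, -3.0000, 0.0000).
‖u_2‖ = 3.6056, so e_2 = (0.5547, -0.8321, 0.0000).
Qᵀb = (1.0000, 0.0000).
Back-substitute: x_2 = 0.0000/3.6056 = 0.0000.
x_1 = (1.0000 + 2.0000·0.0000)/1.0000 = 1.0000.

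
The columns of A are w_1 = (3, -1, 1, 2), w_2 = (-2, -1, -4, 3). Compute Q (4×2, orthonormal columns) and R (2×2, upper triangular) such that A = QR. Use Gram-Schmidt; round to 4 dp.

w_1 = (3, -1, 1, 2); ‖w_1‖ = 3.8730, so q_1 = (0.7746, -0.2582, 0.2582, 0.5164).
q_1·w_2 = 0.7746·(-2) + (-0.2582)·(-1) + 0.2582·(-4) + 0.5164·3 = -0.7746.
u_2 = w_2 + 0.7746·q_1 = (-1.4000, -1.2000, -3.8000, 3.4000).
‖u_2‖ = 5.4222, so q_2 = (-0.2582, -0.2213, -0.7008, 0.6271).

Q = [[0.7746, -0.2582], [-0.2582, -0.2213], [0.2582, -0.7008], [0.5164, 0.6271]], R = [[3.8730, -0.7746], [0.0000, 5.4222]]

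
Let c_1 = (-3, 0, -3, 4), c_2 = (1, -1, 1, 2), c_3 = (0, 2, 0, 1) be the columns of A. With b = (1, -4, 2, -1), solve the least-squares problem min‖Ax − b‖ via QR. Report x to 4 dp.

c_1 = (-3, 0, -3, 4); ‖c_1‖ = 5.8310, so q_1 = (-0.5145, 0.0000, -0.5145, 0.6860).
q_1·c_2 = (-0.5145)·1 + 0.0000·(-1) + (-0.5145)·1 + 0.6860·2 = 0.3430.
u_2 = c_2 − 0.3430·q_1 = (1.1765, -1.0000, 1.1765, 1.7647).
‖u_2‖ = 2.6234, so q_2 = (0.4484, -0.3812, 0.4484, 0.6727).
q_1·c_3 = (-0.5145)·0 + 0.0000·2 + (-0.5145)·0 + 0.6860·1 = 0.6860; q_2·c_3 = 0.4484·0 + (-0.3812)·2 + 0.4484·0 + 0.6727·1 = -0.0897.
u_3 = c_3 − 0.6860·q_1 + 0.0897·q_2 = (0.3932, 1.9658, 0.3932, 0.5897).
‖u_3‖ = 2.1264, so q_3 = (0.1849, 0.9245, 0.1849, 0.2774).
Qᵀb = (-2.2295, 2.1974, -3.4207).
Back-substitute: x_3 = -3.4207/2.1264 = -1.6087.
x_2 = (2.1974 + 0.0897·(-1.6087))/2.6234 = 0.7826.
x_1 = (-2.2295 − 0.3430·0.7826 − 0.6860·(-1.6087))/5.8310 = -0.2391.

x = (-0.2391, 0.7826, -1.6087)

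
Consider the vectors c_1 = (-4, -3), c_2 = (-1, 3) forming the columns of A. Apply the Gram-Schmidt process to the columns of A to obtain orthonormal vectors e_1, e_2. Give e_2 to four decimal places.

c_1 = (-4, -3); ‖c_1‖ = 5.0000, so e_1 = (-0.8000, -0.6000).
e_1·c_2 = (-0.8000)·(-1) + (-0.6000)·3 = -1.0000.
u_2 = c_2 + 1.0000·e_1 = (-1.8000, 2.4000).
‖u_2‖ = 3.0000, so e_2 = (-0.6000, 0.8000).

e_2 = (-0.6000, 0.8000)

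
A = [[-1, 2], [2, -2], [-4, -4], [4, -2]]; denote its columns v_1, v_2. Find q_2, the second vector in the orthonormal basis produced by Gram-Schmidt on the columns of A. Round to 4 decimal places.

q_2 = (0.3889, -0.3992, -0.7165, -0.4196)

v_1 = (-1, 2, -4, 4); ‖v_1‖ = 6.0828, so q_1 = (-0.1644, 0.3288, -0.6576, 0.6576).
q_1·v_2 = (-0.1644)·2 + 0.3288·(-2) + (-0.6576)·(-4) + 0.6576·(-2) = 0.3288.
u_2 = v_2 − 0.3288·q_1 = (2.0541, -2.1081, -3.7838, -2.2162).
‖u_2‖ = 5.2813, so q_2 = (0.3889, -0.3992, -0.7165, -0.4196).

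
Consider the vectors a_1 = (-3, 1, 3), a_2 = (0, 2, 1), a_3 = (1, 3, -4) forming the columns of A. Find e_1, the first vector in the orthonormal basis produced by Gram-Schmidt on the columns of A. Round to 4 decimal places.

a_1 = (-3, 1, 3); ‖a_1‖ = 4.3589, so e_1 = (-0.6882, 0.2294, 0.6882).

e_1 = (-0.6882, 0.2294, 0.6882)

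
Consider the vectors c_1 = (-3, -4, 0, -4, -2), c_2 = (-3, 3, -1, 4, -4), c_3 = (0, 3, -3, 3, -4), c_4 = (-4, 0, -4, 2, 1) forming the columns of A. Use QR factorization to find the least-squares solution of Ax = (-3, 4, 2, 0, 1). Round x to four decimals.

x = (-0.3119, 1.0522, -1.0409, -0.0229)

q_1 = c_1/‖c_1‖ = (-3, -4, 0, -4, -2)/6.7082 = (-0.4472, -0.5963, 0.0000, -0.5963, -0.2981).
r_{12} = q_1·c_2 = -1.6398.
u_2 = c_2 + 1.6398·q_1 = (-3.7333, 2.0222, -1.0000, 3.0222, -4.4889).
‖u_2‖ = 6.9506, so q_2 = (-0.5371, 0.2909, -0.1439, 0.4348, -0.6458).
r_{13} = q_1·c_3 = -2.3851; r_{23} = q_2·c_3 = 5.1922.
u_3 = c_3 + 2.3851·q_1 − 5.1922·q_2 = (1.7222, 0.0672, -2.2530, -0.6799, -1.3579).
‖u_3‖ = 3.2175, so q_3 = (0.5353, 0.0209, -0.7002, -0.2113, -0.4220).
r_{14} = q_1·c_4 = 0.2981; r_{24} = q_2·c_4 = 2.9478; r_{34} = q_3·c_4 = -0.1847.
u_4 = c_4 − 0.2981·q_1 − 2.9478·q_2 + 0.1847·q_3 = (-2.1845, -0.6760, -3.7052, 0.8570, 2.9147).
‖u_4‖ = 5.3092, so q_4 = (-0.4115, -0.1273, -0.6979, 0.1614, 0.5490).
Qᵀb = (-1.3416, 1.8416, -3.3447, -0.1217).
Back-substitute: x_4 = -0.1217/5.3092 = -0.0229.
x_3 = (-3.3447 + 0.1847·(-0.0229))/3.2175 = -1.0409.
x_2 = (1.8416 − 5.1922·(-1.0409) − 2.9478·(-0.0229))/6.9506 = 1.0522.
x_1 = (-1.3416 + 1.6398·1.0522 + 2.3851·(-1.0409) − 0.2981·(-0.0229))/6.7082 = -0.3119.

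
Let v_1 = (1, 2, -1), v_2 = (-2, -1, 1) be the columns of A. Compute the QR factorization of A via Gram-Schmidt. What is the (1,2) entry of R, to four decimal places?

r_{12} = -2.0412

q_1 = v_1/‖v_1‖ = (1, 2, -1)/2.4495 = (0.4082, 0.8165, -0.4082).
r_{12} = q_1·v_2 = -2.0412.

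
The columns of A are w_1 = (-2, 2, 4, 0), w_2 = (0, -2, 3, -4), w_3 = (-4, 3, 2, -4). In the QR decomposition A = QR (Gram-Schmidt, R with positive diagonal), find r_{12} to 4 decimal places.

r_{12} = 1.6330

q_1 = w_1/‖w_1‖ = (-2, 2, 4, 0)/4.8990 = (-0.4082, 0.4082, 0.8165, 0.0000).
r_{12} = q_1·w_2 = 1.6330.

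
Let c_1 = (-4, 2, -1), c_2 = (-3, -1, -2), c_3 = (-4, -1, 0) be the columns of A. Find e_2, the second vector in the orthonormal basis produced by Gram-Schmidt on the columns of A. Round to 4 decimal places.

e_2 = (-0.2673, -0.8018, -0.5345)

c_1 = (-4, 2, -1); ‖c_1‖ = 4.5826, so e_1 = (-0.8729, 0.4364, -0.2182).
e_1·c_2 = (-0.8729)·(-3) + 0.4364·(-1) + (-0.2182)·(-2) = 2.6186.
u_2 = c_2 − 2.6186·e_1 = (-0.7143, -2.1429, -1.4286).
‖u_2‖ = 2.6726, so e_2 = (-0.2673, -0.8018, -0.5345).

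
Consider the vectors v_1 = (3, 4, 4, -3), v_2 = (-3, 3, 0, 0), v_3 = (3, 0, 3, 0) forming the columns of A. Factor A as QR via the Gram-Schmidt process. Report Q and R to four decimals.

Q = [[0.4243, -0.7533, -0.0503], [0.5657, 0.6538, -0.0503], [0.5657, -0.0569, 0.6533], [-0.4243, 0.0426, 0.7538]], R = [[7.0711, 0.4243, 2.9698], [0.0000, 4.2214, -2.4305], [0.0000, 0.0000, 1.8091]]

v_1 = (3, 4, 4, -3); ‖v_1‖ = 7.0711, so q_1 = (0.4243, 0.5657, 0.5657, -0.4243).
q_1·v_2 = 0.4243·(-3) + 0.5657·3 + 0.5657·0 + (-0.4243)·0 = 0.4243.
u_2 = v_2 − 0.4243·q_1 = (-3.1800, 2.7600, -0.2400, 0.1800).
‖u_2‖ = 4.2214, so q_2 = (-0.7533, 0.6538, -0.0569, 0.0426).
q_1·v_3 = 0.4243·3 + 0.5657·0 + 0.5657·3 + (-0.4243)·0 = 2.9698; q_2·v_3 = (-0.7533)·3 + 0.6538·0 + (-0.0569)·3 + 0.0426·0 = -2.4305.
u_3 = v_3 − 2.9698·q_1 + 2.4305·q_2 = (-0.0909, -0.0909, 1.1818, 1.3636).
‖u_3‖ = 1.8091, so q_3 = (-0.0503, -0.0503, 0.6533, 0.7538).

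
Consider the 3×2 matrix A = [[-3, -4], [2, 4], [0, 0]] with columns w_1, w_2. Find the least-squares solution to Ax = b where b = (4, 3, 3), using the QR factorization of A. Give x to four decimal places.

x = (-7.0000, 4.2500)

e_1 = w_1/‖w_1‖ = (-3, 2, 0)/3.6056 = (-0.8321, 0.5547, 0.0000).
r_{12} = e_1·w_2 = 5.5470.
u_2 = w_2 − 5.5470·e_1 = (0.6154, 0.9231, 0.0000).
‖u_2‖ = 1.1094, so e_2 = (0.5547, 0.8321, 0.0000).
Qᵀb = (-1.6641, 4.7150).
Back-substitute: x_2 = 4.7150/1.1094 = 4.2500.
x_1 = (-1.6641 − 5.5470·4.2500)/3.6056 = -7.0000.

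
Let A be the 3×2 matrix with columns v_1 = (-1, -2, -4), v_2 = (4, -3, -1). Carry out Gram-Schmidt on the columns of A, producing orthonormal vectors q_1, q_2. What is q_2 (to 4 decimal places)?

q_2 = (0.8697, -0.4928, 0.0290)

v_1 = (-1, -2, -4); ‖v_1‖ = 4.5826, so q_1 = (-0.2182, -0.4364, -0.8729).
q_1·v_2 = (-0.2182)·4 + (-0.4364)·(-3) + (-0.8729)·(-1) = 1.3093.
u_2 = v_2 − 1.3093·q_1 = (4.2857, -2.4286, 0.1429).
‖u_2‖ = 4.9281, so q_2 = (0.8697, -0.4928, 0.0290).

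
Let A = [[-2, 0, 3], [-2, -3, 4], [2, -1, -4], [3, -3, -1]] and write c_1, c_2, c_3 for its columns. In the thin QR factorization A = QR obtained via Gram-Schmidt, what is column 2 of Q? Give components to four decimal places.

e_2 = (-0.1128, -0.8237, -0.1241, -0.5416)

c_1 = (-2, -2, 2, 3); ‖c_1‖ = 4.5826, so e_1 = (-0.4364, -0.4364, 0.4364, 0.6547).
e_1·c_2 = (-0.4364)·0 + (-0.4364)·(-3) + 0.4364·(-1) + 0.6547·(-3) = -1.0911.
u_2 = c_2 + 1.0911·e_1 = (-0.4762, -3.4762, -0.5238, -2.2857).
‖u_2‖ = 4.2201, so e_2 = (-0.1128, -0.8237, -0.1241, -0.5416).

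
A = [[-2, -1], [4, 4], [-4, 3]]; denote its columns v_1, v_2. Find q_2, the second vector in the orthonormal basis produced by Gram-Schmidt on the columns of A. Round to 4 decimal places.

q_1 = v_1/‖v_1‖ = (-2, 4, -4)/6.0000 = (-0.3333, 0.6667, -0.6667).
r_{12} = q_1·v_2 = 1.0000.
u_2 = v_2 − 1.0000·q_1 = (-0.6667, 3.3333, 3.6667).
‖u_2‖ = 5.0000, so q_2 = (-0.1333, 0.6667, 0.7333).

q_2 = (-0.1333, 0.6667, 0.7333)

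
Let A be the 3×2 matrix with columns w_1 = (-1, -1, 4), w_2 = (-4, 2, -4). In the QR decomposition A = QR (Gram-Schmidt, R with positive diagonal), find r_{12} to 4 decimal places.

r_{12} = -3.2998

q_1 = w_1/‖w_1‖ = (-1, -1, 4)/4.2426 = (-0.2357, -0.2357, 0.9428).
r_{12} = q_1·w_2 = -3.2998.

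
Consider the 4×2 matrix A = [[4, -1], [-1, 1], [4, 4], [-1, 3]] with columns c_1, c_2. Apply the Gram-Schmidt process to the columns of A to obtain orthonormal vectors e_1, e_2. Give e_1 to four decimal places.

e_1 = c_1/‖c_1‖ = (4, -1, 4, -1)/5.8310 = (0.6860, -0.1715, 0.6860, -0.1715).

e_1 = (0.6860, -0.1715, 0.6860, -0.1715)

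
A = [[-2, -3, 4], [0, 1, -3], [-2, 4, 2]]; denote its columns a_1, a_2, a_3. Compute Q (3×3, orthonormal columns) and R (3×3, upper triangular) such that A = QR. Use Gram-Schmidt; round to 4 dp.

a_1 = (-2, 0, -2); ‖a_1‖ = 2.8284, so e_1 = (-0.7071, 0.0000, -0.7071).
e_1·a_2 = (-0.7071)·(-3) + 0.0000·1 + (-0.7071)·4 = -0.7071.
u_2 = a_2 + 0.7071·e_1 = (-3.5000, 1.0000, 3.5000).
‖u_2‖ = 5.0498, so e_2 = (-0.6931, 0.1980, 0.6931).
e_1·a_3 = (-0.7071)·4 + 0.0000·(-3) + (-0.7071)·2 = -4.2426; e_2·a_3 = (-0.6931)·4 + 0.1980·(-3) + 0.6931·2 = -1.9803.
u_3 = a_3 + 4.2426·e_1 + 1.9803·e_2 = (-0.3725, -2.6078, 0.3725).
‖u_3‖ = 2.6605, so e_3 = (-0.1400, -0.9802, 0.1400).

Q = [[-0.7071, -0.6931, -0.1400], [0.0000, 0.1980, -0.9802], [-0.7071, 0.6931, 0.1400]], R = [[2.8284, -0.7071, -4.2426], [0.0000, 5.0498, -1.9803], [0.0000, 0.0000, 2.6605]]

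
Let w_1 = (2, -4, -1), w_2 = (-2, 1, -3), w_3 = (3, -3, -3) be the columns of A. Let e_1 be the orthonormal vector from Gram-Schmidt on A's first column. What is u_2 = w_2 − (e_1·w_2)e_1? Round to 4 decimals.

e_1 = w_1/‖w_1‖ = (2, -4, -1)/4.5826 = (0.4364, -0.8729, -0.2182).
r_{12} = e_1·w_2 = -1.0911.
u_2 = w_2 + 1.0911·e_1 = (-1.5238, 0.0476, -3.2381).

u_2 = (-1.5238, 0.0476, -3.2381)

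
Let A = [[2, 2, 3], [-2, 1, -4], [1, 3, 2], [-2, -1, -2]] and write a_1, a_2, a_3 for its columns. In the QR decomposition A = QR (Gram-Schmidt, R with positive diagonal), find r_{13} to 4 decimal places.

r_{13} = 5.5470

e_1 = a_1/‖a_1‖ = (2, -2, 1, -2)/3.6056 = (0.5547, -0.5547, 0.2774, -0.5547).
r_{13} = e_1·a_3 = 5.5470.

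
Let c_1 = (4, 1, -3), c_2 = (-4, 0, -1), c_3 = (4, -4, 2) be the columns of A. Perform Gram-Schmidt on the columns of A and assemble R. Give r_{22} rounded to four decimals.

e_1 = c_1/‖c_1‖ = (4, 1, -3)/5.0990 = (0.7845, 0.1961, -0.5883).
r_{12} = e_1·c_2 = -2.5495.
u_2 = c_2 + 2.5495·e_1 = (-2.0000, 0.5000, -2.5000).
r_{22} = ‖u_2‖ = 3.2404.

r_{22} = 3.2404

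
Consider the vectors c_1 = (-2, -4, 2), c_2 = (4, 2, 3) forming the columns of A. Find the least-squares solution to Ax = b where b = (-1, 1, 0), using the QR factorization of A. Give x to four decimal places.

c_1 = (-2, -4, 2); ‖c_1‖ = 4.8990, so e_1 = (-0.4082, -0.8165, 0.4082).
e_1·c_2 = (-0.4082)·4 + (-0.8165)·2 + 0.4082·3 = -2.0412.
u_2 = c_2 + 2.0412·e_1 = (3.1667, 0.3333, 3.8333).
‖u_2‖ = 4.9833, so e_2 = (0.6355, 0.0669, 0.7692).
Qᵀb = (-0.4082, -0.5686).
Back-substitute: x_2 = -0.5686/4.9833 = -0.1141.
x_1 = (-0.4082 + 2.0412·(-0.1141))/4.8990 = -0.1309.

x = (-0.1309, -0.1141)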